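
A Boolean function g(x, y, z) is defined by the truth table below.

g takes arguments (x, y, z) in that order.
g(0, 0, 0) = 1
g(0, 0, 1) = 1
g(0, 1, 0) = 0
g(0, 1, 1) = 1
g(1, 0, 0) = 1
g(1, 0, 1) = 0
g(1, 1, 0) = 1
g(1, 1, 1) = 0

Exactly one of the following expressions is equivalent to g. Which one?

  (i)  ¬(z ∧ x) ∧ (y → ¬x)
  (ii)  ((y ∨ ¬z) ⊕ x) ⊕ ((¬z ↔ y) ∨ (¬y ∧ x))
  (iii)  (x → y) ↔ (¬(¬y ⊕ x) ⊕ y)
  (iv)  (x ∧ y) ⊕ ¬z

(i): at (0,1,0) it gives 1, but g = 0 — eliminated.
(iii): at (0,0,0) it gives 0, but g = 1 — eliminated.
(iv): at (0,0,1) it gives 0, but g = 1 — eliminated.
Only (ii) survives; checking it on all 8 rows confirms it matches g.

ii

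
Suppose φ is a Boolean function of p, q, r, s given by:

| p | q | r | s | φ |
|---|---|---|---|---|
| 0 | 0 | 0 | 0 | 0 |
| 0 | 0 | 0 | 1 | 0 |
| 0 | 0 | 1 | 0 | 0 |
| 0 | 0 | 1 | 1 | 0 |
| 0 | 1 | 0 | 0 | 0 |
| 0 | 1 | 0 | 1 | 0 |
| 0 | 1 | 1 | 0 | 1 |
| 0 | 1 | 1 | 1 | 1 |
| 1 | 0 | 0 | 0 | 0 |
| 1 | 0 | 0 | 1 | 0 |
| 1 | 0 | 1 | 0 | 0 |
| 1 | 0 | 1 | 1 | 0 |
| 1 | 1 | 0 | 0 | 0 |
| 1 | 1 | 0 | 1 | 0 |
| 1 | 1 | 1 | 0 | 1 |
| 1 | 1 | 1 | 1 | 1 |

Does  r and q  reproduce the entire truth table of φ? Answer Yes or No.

Evaluate r and q on each row and compare to φ:
  p=0, q=0, r=0, s=0: formula gives 0, φ = 0 ✓
  p=0, q=0, r=0, s=1: formula gives 0, φ = 0 ✓
  p=0, q=0, r=1, s=0: formula gives 0, φ = 0 ✓
  p=0, q=0, r=1, s=1: formula gives 0, φ = 0 ✓
  …and likewise for the remaining 12 rows.
All 16 rows match — the expression computes φ exactly.

Yes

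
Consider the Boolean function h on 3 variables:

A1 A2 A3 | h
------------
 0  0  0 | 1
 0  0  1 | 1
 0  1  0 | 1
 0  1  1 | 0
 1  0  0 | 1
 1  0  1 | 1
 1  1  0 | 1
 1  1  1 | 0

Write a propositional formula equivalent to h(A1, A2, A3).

h(A1, A2, A3) = ¬(((¬A1 ∧ A2) ∧ A3) ∨ ((A1 ∧ A2) ∧ A3))

There are just 2 zero rows: (0,1,1), (1,1,1). Their minterms are ¬A1·A2·A3, A1·A2·A3; the OR of those covers precisely the 0-outputs, and negating it yields h.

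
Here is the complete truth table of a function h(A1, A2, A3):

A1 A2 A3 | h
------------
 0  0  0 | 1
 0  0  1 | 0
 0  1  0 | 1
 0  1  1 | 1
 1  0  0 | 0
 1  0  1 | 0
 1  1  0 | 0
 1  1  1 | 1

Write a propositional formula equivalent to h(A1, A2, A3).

h(A1, A2, A3) = ((((¬A1 ∧ ¬A2) ∧ ¬A3) ∨ ((¬A1 ∧ A2) ∧ ¬A3)) ∨ ((¬A1 ∧ A2) ∧ A3)) ∨ ((A1 ∧ A2) ∧ A3)

The 1-rows are (0,0,0), (0,1,0), (0,1,1), (1,1,1). Each contributes one minterm — ¬A1·¬A2·¬A3; ¬A1·A2·¬A3; ¬A1·A2·A3; A1·A2·A3 — and their disjunction is a sum-of-products form of h.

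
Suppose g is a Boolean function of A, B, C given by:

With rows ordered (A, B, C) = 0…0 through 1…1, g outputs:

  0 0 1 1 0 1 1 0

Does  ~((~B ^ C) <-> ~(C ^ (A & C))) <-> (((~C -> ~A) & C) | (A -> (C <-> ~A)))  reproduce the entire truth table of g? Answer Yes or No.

Yes

Evaluate ~((~B ^ C) <-> ~(C ^ (A & C))) <-> (((~C -> ~A) & C) | (A -> (C <-> ~A))) on each row and compare to g:
  A=0, B=0, C=0: formula gives 0, g = 0 ✓
  A=0, B=0, C=1: formula gives 0, g = 0 ✓
  A=0, B=1, C=0: formula gives 1, g = 1 ✓
  A=0, B=1, C=1: formula gives 1, g = 1 ✓
  A=1, B=0, C=0: formula gives 0, g = 0 ✓
  …and likewise for the remaining 3 rows.
Every row agrees, so the formula is equivalent.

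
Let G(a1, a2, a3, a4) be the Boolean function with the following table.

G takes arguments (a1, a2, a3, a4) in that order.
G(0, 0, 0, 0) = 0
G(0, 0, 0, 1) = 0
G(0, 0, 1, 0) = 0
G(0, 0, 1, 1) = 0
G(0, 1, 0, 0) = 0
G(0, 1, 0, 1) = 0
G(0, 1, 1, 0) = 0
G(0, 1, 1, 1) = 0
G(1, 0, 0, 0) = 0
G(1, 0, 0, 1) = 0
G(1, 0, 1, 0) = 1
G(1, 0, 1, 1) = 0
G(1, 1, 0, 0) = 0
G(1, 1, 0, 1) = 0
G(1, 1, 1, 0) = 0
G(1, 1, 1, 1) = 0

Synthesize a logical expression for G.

G is 1 on exactly one input, (1,0,1,0), whose minterm is a1·¬a2·a3·¬a4. So G is just that conjunction.

G(a1, a2, a3, a4) = ((a1 AND NOT a2) AND a3) AND NOT a4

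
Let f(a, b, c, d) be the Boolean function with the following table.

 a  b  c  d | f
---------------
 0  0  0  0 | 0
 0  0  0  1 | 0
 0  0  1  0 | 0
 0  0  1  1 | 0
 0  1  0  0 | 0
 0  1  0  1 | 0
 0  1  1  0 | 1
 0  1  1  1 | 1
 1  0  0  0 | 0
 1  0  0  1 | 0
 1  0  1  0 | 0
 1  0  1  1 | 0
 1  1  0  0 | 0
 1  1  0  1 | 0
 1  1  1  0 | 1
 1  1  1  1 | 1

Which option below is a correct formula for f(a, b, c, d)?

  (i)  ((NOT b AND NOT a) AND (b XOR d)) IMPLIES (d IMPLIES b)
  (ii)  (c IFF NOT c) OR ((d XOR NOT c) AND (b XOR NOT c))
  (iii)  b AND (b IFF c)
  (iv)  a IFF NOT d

iii

(i) fails at (0,0,0,0): the formula yields 1, f is 0.
(ii) fails at (0,0,0,0): the formula yields 1, f is 0.
(iv) fails at (0,0,0,1): the formula yields 1, f is 0.
(iii) is the remaining candidate, and it agrees with f on all 16 inputs.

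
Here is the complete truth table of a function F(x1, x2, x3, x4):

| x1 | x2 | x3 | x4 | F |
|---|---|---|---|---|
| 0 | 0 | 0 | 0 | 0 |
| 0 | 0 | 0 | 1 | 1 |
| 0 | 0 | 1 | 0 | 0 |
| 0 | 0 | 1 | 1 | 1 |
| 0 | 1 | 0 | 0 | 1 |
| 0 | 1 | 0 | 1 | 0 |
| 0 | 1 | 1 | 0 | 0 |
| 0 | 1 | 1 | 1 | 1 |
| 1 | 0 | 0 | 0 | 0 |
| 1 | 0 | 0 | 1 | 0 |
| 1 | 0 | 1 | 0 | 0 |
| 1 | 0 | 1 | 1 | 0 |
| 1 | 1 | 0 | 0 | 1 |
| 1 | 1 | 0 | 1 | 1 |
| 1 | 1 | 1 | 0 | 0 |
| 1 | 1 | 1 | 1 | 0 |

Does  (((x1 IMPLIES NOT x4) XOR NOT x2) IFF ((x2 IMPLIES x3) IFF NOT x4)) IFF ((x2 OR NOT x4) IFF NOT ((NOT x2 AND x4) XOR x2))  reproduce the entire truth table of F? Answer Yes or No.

Evaluate (((x1 IMPLIES NOT x4) XOR NOT x2) IFF ((x2 IMPLIES x3) IFF NOT x4)) IFF ((x2 OR NOT x4) IFF NOT ((NOT x2 AND x4) XOR x2)) on each row and compare to F:
  x1=0, x2=0, x3=0, x4=0: formula gives 0, F = 0 ✓
  x1=0, x2=0, x3=0, x4=1: formula gives 1, F = 1 ✓
  x1=0, x2=0, x3=1, x4=0: formula gives 0, F = 0 ✓
  x1=0, x2=0, x3=1, x4=1: formula gives 1, F = 1 ✓
  …and likewise for the remaining 12 rows.
All 16 rows match — the expression computes F exactly.

Yes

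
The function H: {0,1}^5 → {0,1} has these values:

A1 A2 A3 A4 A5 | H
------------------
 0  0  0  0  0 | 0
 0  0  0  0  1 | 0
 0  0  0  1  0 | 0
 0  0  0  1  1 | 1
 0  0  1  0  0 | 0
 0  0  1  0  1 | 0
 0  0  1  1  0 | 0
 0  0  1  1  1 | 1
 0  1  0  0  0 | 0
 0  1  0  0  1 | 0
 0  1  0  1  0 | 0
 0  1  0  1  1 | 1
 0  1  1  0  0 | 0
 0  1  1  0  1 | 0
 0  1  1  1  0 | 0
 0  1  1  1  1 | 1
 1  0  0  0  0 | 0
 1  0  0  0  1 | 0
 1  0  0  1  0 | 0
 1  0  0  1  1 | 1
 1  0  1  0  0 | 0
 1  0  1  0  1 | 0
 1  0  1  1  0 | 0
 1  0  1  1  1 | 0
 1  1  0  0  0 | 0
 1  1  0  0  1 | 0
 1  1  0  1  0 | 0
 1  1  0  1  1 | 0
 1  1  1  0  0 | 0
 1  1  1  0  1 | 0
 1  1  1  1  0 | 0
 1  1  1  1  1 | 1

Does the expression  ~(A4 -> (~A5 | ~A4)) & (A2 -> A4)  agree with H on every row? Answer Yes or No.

Test each input against both H and the formula:
  A1=0, A2=0, A3=0, A4=0, A5=0: formula gives 0, H = 0 ✓
  A1=0, A2=0, A3=0, A4=0, A5=1: formula gives 0, H = 0 ✓
  A1=0, A2=0, A3=0, A4=1, A5=0: formula gives 0, H = 0 ✓
  A1=0, A2=0, A3=0, A4=1, A5=1: formula gives 1, H = 1 ✓
  …
  A1=1, A2=0, A3=1, A4=1, A5=1: formula gives 1, but H = 0 ✗
Row (1,0,1,1,1) is a counterexample, so the formula is not equivalent to H.

No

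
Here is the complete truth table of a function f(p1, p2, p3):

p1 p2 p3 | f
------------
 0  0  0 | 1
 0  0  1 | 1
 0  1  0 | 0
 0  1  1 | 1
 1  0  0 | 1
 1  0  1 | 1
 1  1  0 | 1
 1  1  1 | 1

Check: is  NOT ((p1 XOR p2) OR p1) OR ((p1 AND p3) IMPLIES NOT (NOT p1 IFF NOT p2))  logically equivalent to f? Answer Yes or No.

Check the formula against f row by row:
  p1=0, p2=0, p3=0: formula gives 1, f = 1 ✓
  p1=0, p2=0, p3=1: formula gives 1, f = 1 ✓
  p1=0, p2=1, p3=0: formula gives 1, but f = 0 ✗
Since they disagree at (0,1,0), the expression is not a correct formula for f.

No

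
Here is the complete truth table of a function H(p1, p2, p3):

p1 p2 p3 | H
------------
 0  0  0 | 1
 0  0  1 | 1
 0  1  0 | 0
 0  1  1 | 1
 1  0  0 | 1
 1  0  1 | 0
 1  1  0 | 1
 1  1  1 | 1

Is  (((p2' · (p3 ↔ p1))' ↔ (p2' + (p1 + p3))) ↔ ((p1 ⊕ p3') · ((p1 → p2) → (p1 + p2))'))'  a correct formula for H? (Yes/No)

Yes

Check the formula against H row by row:
  p1=0, p2=0, p3=0: formula gives 1, H = 1 ✓
  p1=0, p2=0, p3=1: formula gives 1, H = 1 ✓
  p1=0, p2=1, p3=0: formula gives 0, H = 0 ✓
  p1=0, p2=1, p3=1: formula gives 1, H = 1 ✓
  p1=1, p2=0, p3=0: formula gives 1, H = 1 ✓
  … (the remaining 3 rows also agree.)
No disagreement on any input; they are logically equivalent.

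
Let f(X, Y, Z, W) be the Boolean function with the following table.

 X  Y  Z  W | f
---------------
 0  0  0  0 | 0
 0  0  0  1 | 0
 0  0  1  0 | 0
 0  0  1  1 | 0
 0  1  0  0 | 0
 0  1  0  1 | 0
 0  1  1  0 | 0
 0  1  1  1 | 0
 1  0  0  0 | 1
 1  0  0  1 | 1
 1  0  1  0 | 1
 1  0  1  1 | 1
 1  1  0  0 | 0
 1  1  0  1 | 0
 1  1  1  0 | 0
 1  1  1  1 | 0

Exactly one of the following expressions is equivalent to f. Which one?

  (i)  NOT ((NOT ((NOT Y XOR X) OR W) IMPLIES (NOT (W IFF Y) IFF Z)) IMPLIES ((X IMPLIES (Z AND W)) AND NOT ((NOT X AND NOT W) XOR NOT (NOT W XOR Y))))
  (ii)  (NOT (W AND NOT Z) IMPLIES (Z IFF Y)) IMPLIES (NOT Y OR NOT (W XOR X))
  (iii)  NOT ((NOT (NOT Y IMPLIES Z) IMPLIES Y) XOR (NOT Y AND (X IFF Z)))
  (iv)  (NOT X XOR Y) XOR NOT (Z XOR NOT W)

iii

(i) disagrees with f on (0,0,0,0) (formula → 1, table → 0); rule it out.
(ii) disagrees with f on (0,0,0,0) (formula → 1, table → 0); rule it out.
(iv) disagrees with f on (0,0,0,0) (formula → 1, table → 0); rule it out.
(iii) is the remaining candidate, and it agrees with f on all 16 inputs.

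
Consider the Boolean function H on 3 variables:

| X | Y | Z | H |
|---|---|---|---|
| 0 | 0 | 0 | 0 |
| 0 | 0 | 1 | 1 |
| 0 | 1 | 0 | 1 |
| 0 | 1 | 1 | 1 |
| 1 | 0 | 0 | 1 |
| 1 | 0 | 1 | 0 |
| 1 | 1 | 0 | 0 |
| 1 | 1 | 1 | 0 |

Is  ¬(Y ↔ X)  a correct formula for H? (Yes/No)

No

Check the formula against H row by row:
  X=0, Y=0, Z=0: formula gives 0, H = 0 ✓
  X=0, Y=0, Z=1: formula gives 0, but H = 1 ✗
A single disagreement suffices: at (0,0,1) they differ, so the formula does not compute H.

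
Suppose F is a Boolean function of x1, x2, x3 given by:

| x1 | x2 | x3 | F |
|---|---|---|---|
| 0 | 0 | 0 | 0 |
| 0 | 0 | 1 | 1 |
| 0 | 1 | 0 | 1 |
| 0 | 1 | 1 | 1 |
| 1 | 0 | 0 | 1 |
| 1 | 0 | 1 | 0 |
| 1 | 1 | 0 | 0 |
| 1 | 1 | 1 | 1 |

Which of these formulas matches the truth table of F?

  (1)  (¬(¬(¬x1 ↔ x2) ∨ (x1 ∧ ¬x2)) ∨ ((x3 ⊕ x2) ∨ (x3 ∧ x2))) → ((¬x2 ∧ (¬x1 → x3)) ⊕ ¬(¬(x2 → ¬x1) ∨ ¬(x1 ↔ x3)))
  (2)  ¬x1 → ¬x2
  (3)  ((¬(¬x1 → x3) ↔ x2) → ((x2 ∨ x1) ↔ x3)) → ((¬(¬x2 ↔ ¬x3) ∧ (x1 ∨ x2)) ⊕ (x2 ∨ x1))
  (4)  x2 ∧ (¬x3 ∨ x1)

(1): at (0,0,0) it gives 1, but F = 0 — eliminated.
(2): at (0,0,0) it gives 1, but F = 0 — eliminated.
(4): at (0,0,1) it gives 0, but F = 1 — eliminated.
Only (3) survives; checking it on all 8 rows confirms it matches F.

3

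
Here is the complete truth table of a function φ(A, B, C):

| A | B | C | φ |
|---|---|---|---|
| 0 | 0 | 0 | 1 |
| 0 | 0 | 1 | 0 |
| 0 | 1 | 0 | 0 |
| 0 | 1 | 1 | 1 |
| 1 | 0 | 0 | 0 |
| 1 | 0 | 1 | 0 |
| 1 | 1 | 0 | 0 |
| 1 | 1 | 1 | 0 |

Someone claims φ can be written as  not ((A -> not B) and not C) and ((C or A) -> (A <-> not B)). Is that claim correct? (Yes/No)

Test each input against both φ and the formula:
  A=0, B=0, C=0: formula gives 0, but φ = 1 ✗
A single disagreement suffices: at (0,0,0) they differ, so the formula does not compute φ.

No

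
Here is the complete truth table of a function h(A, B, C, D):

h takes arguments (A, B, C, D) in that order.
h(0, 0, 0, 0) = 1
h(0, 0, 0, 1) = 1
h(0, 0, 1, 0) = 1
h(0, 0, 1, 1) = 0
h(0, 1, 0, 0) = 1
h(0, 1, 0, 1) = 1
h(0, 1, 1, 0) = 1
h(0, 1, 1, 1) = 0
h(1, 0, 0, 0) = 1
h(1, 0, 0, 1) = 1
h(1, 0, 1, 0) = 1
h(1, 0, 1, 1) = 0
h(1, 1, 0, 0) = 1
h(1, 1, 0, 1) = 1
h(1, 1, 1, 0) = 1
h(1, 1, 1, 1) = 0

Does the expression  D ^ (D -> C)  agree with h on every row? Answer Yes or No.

Check the formula against h row by row:
  A=0, B=0, C=0, D=0: formula gives 1, h = 1 ✓
  A=0, B=0, C=0, D=1: formula gives 1, h = 1 ✓
  A=0, B=0, C=1, D=0: formula gives 1, h = 1 ✓
  A=0, B=0, C=1, D=1: formula gives 0, h = 0 ✓
  … (the remaining 12 rows also agree.)
All 16 rows match — the expression computes h exactly.

Yes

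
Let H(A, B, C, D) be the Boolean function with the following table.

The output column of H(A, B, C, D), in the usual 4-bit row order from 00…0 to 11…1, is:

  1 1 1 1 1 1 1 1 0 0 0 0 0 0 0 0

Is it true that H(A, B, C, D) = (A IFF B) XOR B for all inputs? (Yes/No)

Test each input against both H and the formula:
  A=0, B=0, C=0, D=0: formula gives 1, H = 1 ✓
  A=0, B=0, C=0, D=1: formula gives 1, H = 1 ✓
  A=0, B=0, C=1, D=0: formula gives 1, H = 1 ✓
  A=0, B=0, C=1, D=1: formula gives 1, H = 1 ✓
  …and likewise for the remaining 12 rows.
Every row agrees, so the formula is equivalent.

Yes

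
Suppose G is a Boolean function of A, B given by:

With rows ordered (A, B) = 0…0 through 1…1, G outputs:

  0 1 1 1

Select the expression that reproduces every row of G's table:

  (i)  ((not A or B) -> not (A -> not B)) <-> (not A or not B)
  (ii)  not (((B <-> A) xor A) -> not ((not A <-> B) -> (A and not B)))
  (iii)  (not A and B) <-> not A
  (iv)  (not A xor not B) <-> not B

iii

(i): at (0,1) it gives 0, but G = 1 — eliminated.
(ii): at (0,0) it gives 1, but G = 0 — eliminated.
(iv): at (0,1) it gives 0, but G = 1 — eliminated.
(iii) is the remaining candidate, and it agrees with G on all 4 inputs.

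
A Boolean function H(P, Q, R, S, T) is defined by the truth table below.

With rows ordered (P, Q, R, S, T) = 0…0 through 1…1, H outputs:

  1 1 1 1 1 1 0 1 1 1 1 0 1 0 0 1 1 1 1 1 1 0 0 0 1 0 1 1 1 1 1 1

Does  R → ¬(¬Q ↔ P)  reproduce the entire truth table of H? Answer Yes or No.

Evaluate R → ¬(¬Q ↔ P) on each row and compare to H:
  P=0, Q=0, R=0, S=0, T=0: formula gives 1, H = 1 ✓
  P=0, Q=0, R=0, S=0, T=1: formula gives 1, H = 1 ✓
  P=0, Q=0, R=0, S=1, T=0: formula gives 1, H = 1 ✓
  P=0, Q=0, R=0, S=1, T=1: formula gives 1, H = 1 ✓
  …
  P=0, Q=0, R=1, S=1, T=0: formula gives 1, but H = 0 ✗
Since they disagree at (0,0,1,1,0), the expression is not a correct formula for H.

No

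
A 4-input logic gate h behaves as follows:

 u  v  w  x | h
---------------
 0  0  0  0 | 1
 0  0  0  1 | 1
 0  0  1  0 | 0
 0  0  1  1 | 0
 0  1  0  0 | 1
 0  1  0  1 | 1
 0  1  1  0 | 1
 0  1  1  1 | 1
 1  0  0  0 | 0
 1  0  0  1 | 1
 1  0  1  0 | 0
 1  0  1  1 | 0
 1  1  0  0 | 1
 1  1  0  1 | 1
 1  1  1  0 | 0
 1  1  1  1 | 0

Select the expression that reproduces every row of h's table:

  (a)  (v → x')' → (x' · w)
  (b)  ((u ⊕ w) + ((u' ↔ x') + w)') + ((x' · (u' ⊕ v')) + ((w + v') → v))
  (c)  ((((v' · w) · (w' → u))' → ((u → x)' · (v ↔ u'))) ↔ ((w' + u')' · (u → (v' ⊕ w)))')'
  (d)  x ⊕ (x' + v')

(a): at (0,0,1,0) it gives 1, but h = 0 — eliminated.
(b): at (0,0,0,0) it gives 0, but h = 1 — eliminated.
(d): at (0,0,0,1) it gives 0, but h = 1 — eliminated.
That leaves (c). Evaluating it on every row reproduces the table of h exactly.

c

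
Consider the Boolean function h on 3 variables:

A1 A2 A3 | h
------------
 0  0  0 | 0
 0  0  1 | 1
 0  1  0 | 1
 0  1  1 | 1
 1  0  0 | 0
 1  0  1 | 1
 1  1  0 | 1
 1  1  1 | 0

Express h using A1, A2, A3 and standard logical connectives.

h(A1, A2, A3) = ~((((~A1 & ~A2) & ~A3) | ((A1 & ~A2) & ~A3)) | ((A1 & A2) & A3))

The 0-rows are (0,0,0), (1,0,0), (1,1,1). Take each as a conjunction (¬A1·¬A2·¬A3, A1·¬A2·¬A3, A1·A2·A3), form their disjunction, and complement — that gives a formula that is 1 everywhere h is.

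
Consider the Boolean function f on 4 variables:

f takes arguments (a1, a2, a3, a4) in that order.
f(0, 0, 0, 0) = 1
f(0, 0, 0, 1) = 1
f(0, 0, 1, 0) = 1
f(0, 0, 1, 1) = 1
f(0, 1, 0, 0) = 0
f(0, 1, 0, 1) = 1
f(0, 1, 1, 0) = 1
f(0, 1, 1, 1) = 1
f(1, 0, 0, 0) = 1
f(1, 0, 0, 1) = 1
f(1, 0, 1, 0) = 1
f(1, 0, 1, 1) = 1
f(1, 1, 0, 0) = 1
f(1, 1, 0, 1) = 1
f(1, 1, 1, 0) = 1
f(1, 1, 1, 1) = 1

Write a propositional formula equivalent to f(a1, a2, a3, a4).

f(a1, a2, a3, a4) = NOT (((NOT a1 AND a2) AND NOT a3) AND NOT a4)

Only row (0,1,0,0) gives 0. So f is 1 everywhere except there — the complement of the minterm ¬a1·a2·¬a3·¬a4.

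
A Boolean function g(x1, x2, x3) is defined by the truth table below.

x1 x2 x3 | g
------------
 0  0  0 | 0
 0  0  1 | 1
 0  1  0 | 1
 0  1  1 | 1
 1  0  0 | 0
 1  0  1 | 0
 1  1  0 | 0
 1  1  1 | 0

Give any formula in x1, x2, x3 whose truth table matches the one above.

Collect the rows where g=1 — (0,0,1), (0,1,0), (0,1,1) — and write one minterm per row: ¬x1·¬x2·x3, ¬x1·x2·¬x3, ¬x1·x2·x3. Their union (logical OR) reproduces the table exactly.

g(x1, x2, x3) = (((¬x1 ∧ ¬x2) ∧ x3) ∨ ((¬x1 ∧ x2) ∧ ¬x3)) ∨ ((¬x1 ∧ x2) ∧ x3)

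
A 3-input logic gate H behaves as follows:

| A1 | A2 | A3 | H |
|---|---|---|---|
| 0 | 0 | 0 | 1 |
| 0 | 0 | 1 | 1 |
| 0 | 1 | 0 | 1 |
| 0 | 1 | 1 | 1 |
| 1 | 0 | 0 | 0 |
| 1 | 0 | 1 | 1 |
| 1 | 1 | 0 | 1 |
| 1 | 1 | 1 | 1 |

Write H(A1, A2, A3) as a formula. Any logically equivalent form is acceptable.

Only row (1,0,0) gives 0. So H is 1 everywhere except there — the complement of the minterm A1·¬A2·¬A3.

H(A1, A2, A3) = ~((A1 & ~A2) & ~A3)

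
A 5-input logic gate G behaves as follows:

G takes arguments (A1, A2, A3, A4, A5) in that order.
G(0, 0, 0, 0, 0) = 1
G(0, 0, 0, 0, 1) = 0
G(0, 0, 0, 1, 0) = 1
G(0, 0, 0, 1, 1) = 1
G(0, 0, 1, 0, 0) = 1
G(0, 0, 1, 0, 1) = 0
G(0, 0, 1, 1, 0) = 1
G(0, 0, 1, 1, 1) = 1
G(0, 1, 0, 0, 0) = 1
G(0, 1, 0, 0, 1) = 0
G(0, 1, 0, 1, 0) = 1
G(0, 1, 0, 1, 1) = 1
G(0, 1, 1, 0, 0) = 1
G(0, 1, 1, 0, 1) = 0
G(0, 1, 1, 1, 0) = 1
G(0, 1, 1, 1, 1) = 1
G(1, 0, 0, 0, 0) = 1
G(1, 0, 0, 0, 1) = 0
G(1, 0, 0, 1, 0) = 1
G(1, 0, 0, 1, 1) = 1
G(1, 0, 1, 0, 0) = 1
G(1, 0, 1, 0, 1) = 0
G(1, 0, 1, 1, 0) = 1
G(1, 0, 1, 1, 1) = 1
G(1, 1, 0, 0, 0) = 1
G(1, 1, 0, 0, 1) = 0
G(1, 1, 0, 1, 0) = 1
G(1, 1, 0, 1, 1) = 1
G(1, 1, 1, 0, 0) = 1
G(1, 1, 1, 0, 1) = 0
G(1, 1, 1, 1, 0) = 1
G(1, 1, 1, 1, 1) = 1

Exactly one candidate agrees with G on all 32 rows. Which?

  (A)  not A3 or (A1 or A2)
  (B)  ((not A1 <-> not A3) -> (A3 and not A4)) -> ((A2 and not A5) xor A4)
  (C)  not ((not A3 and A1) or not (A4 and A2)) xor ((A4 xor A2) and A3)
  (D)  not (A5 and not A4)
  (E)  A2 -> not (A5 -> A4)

(A) fails at (0,0,0,0,1): the formula yields 1, G is 0.
(B) fails at (0,0,0,0,1): the formula yields 1, G is 0.
(C) fails at (0,0,0,0,0): the formula yields 0, G is 1.
(E) fails at (0,0,0,0,1): the formula yields 1, G is 0.
That leaves (D). Evaluating it on every row reproduces the table of G exactly.

D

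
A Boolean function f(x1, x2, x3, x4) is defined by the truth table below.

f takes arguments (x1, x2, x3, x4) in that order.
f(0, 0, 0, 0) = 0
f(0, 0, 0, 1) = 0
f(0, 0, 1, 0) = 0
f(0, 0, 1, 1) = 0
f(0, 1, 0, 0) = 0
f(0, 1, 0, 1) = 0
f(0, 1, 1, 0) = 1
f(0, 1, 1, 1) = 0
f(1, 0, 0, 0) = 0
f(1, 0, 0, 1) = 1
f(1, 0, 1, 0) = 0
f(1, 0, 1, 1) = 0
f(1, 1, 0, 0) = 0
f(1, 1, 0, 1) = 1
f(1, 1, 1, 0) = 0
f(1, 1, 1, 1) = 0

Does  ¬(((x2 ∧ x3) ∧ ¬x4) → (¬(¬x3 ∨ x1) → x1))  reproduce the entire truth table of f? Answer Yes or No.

Evaluate ¬(((x2 ∧ x3) ∧ ¬x4) → (¬(¬x3 ∨ x1) → x1)) on each row and compare to f:
  x1=0, x2=0, x3=0, x4=0: formula gives 0, f = 0 ✓
  x1=0, x2=0, x3=0, x4=1: formula gives 0, f = 0 ✓
  x1=0, x2=0, x3=1, x4=0: formula gives 0, f = 0 ✓
  x1=0, x2=0, x3=1, x4=1: formula gives 0, f = 0 ✓
  …
  x1=1, x2=0, x3=0, x4=1: formula gives 0, but f = 1 ✗
Since they disagree at (1,0,0,1), the expression is not a correct formula for f.

No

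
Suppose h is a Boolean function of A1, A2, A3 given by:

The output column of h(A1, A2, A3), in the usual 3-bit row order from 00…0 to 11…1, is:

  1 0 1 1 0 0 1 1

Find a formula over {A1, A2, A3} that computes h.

The 0-rows are (0,0,1), (1,0,0), (1,0,1). Take each as a conjunction (¬A1·¬A2·A3, A1·¬A2·¬A3, A1·¬A2·A3), form their disjunction, and complement — that gives a formula that is 1 everywhere h is.

h(A1, A2, A3) = ((((A1' · A2') · A3) + ((A1 · A2') · A3')) + ((A1 · A2') · A3))'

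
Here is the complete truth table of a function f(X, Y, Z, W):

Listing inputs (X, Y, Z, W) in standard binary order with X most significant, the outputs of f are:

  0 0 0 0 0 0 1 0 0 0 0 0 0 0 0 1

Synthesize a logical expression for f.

f(X, Y, Z, W) = (((not X and Y) and Z) and not W) or (((X and Y) and Z) and W)

Collect the rows where f=1 — (0,1,1,0), (1,1,1,1) — and write one minterm per row: ¬X·Y·Z·¬W, X·Y·Z·W. Their union (logical OR) reproduces the table exactly.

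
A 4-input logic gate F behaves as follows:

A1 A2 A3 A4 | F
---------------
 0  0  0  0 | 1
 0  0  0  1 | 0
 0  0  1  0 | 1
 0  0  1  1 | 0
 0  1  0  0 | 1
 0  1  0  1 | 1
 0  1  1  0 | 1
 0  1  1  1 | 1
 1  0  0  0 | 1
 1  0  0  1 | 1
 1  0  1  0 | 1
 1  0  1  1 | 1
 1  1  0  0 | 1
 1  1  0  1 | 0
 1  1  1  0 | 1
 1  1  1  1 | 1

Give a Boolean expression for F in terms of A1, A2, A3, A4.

F is 0 on only 3 rows — (0,0,0,1), (0,0,1,1), (1,1,0,1). Writing each as a minterm (¬A1·¬A2·¬A3·A4, ¬A1·¬A2·A3·A4, A1·A2·¬A3·A4) and OR-ing them characterizes exactly where F=0, so F is the negation of that disjunction.

F(A1, A2, A3, A4) = (((((A1' · A2') · A3') · A4) + (((A1' · A2') · A3) · A4)) + (((A1 · A2) · A3') · A4))'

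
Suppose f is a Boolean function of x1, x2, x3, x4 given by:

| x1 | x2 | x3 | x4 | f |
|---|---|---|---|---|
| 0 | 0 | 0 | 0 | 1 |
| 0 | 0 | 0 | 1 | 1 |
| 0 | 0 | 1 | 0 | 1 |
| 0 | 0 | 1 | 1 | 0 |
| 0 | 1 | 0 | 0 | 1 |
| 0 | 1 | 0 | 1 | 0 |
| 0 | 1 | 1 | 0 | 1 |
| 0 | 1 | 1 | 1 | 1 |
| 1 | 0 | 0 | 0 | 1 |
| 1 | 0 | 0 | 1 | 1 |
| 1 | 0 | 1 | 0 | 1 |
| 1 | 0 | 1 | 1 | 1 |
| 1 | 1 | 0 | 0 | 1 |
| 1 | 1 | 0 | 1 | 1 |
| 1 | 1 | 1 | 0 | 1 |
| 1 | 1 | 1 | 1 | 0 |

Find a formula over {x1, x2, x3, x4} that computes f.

There are just 3 zero rows: (0,0,1,1), (0,1,0,1), (1,1,1,1). Their minterms are ¬x1·¬x2·x3·x4, ¬x1·x2·¬x3·x4, x1·x2·x3·x4; the OR of those covers precisely the 0-outputs, and negating it yields f.

f(x1, x2, x3, x4) = ~(((((~x1 & ~x2) & x3) & x4) | (((~x1 & x2) & ~x3) & x4)) | (((x1 & x2) & x3) & x4))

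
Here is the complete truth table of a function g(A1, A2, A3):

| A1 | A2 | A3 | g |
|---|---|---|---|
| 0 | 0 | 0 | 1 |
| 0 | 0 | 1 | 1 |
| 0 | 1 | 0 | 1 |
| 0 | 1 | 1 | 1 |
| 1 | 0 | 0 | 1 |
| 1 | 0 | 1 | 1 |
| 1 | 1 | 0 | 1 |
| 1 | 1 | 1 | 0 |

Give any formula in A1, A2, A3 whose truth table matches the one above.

g(A1, A2, A3) = NOT ((A1 AND A2) AND A3)

The output is 0 only when every input is 1 — NAND of all inputs.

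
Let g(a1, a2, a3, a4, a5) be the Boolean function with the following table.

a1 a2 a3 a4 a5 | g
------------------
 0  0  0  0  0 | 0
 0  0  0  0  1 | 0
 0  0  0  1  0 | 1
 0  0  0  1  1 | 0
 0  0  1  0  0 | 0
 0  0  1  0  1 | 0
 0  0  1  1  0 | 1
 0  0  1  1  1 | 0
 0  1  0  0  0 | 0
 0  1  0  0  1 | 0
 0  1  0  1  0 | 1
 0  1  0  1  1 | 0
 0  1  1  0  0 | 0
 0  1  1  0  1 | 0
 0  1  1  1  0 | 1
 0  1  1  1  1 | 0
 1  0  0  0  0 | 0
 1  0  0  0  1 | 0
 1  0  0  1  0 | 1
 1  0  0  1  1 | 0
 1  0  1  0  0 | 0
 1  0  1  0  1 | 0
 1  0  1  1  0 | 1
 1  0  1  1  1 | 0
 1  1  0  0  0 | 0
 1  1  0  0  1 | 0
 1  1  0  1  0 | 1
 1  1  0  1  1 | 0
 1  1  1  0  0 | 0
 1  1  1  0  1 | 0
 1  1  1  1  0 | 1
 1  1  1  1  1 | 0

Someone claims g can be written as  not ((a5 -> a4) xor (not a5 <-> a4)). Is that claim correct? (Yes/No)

Test each input against both g and the formula:
  a1=0, a2=0, a3=0, a4=0, a5=0: formula gives 0, g = 0 ✓
  a1=0, a2=0, a3=0, a4=0, a5=1: formula gives 0, g = 0 ✓
  a1=0, a2=0, a3=0, a4=1, a5=0: formula gives 1, g = 1 ✓
  a1=0, a2=0, a3=0, a4=1, a5=1: formula gives 0, g = 0 ✓
  … (the remaining 28 rows also agree.)
All 32 rows match — the expression computes g exactly.

Yes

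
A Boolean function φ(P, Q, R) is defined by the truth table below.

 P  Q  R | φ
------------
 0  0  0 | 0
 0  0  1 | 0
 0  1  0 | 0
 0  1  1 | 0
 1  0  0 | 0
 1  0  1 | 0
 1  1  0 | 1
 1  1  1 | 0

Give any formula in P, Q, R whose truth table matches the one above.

φ(P, Q, R) = (P & Q) & ~R

Only row (1,1,0) gives 1. That row's minterm P·Q·¬R is φ directly.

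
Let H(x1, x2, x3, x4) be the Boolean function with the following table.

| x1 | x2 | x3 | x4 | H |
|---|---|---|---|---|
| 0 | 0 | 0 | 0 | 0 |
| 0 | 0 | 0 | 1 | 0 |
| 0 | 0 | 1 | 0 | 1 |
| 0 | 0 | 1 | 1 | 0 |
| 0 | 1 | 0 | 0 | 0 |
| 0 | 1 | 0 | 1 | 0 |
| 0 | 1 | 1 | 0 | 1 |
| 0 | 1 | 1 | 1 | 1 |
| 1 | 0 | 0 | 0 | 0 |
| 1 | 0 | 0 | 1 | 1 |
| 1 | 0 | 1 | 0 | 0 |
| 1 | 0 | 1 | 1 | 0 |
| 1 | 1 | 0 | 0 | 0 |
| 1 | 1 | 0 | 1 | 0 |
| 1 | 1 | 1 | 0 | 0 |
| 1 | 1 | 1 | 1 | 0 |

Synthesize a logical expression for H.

H=1 on 4 inputs: (0,0,1,0), (0,1,1,0), (0,1,1,1), (1,0,0,1). Reading each as a conjunction of literals (¬x1·¬x2·x3·¬x4, ¬x1·x2·x3·¬x4, ¬x1·x2·x3·x4, x1·¬x2·¬x3·x4) and taking the OR gives the canonical DNF.

H(x1, x2, x3, x4) = (((((NOT x1 AND NOT x2) AND x3) AND NOT x4) OR (((NOT x1 AND x2) AND x3) AND NOT x4)) OR (((NOT x1 AND x2) AND x3) AND x4)) OR (((x1 AND NOT x2) AND NOT x3) AND x4)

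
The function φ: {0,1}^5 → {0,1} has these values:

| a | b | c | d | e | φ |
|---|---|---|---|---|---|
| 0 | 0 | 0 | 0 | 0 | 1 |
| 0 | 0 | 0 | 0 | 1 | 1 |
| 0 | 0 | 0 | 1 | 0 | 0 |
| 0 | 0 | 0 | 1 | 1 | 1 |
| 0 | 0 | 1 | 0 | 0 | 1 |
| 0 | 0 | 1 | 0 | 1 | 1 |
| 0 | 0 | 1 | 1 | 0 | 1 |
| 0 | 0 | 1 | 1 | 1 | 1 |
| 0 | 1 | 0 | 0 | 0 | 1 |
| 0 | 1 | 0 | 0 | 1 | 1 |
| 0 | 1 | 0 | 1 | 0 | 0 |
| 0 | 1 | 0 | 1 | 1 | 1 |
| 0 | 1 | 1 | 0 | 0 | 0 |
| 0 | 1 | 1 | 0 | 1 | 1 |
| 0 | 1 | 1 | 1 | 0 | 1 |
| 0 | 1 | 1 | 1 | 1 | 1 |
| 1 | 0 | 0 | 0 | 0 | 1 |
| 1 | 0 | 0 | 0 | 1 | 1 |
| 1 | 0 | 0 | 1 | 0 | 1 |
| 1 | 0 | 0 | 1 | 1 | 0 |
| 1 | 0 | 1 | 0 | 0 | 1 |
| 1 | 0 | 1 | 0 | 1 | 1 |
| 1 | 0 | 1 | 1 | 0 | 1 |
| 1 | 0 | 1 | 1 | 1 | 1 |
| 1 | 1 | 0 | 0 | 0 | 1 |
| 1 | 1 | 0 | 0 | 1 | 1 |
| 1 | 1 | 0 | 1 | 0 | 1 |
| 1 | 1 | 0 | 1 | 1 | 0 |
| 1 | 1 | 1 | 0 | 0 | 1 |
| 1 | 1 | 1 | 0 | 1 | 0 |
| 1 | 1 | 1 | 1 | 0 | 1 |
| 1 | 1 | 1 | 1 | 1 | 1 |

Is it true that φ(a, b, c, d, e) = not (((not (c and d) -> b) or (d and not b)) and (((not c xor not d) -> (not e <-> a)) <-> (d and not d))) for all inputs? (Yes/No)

Check the formula against φ row by row:
  a=0, b=0, c=0, d=0, e=0: formula gives 1, φ = 1 ✓
  a=0, b=0, c=0, d=0, e=1: formula gives 1, φ = 1 ✓
  a=0, b=0, c=0, d=1, e=0: formula gives 0, φ = 0 ✓
  a=0, b=0, c=0, d=1, e=1: formula gives 1, φ = 1 ✓
  …and likewise for the remaining 28 rows.
No disagreement on any input; they are logically equivalent.

Yes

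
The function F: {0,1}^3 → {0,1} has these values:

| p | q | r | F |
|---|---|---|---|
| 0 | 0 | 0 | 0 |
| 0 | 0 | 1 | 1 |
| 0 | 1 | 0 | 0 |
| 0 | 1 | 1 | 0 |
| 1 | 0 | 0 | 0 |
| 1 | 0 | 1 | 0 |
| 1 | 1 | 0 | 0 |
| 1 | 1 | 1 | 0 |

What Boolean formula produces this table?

F is 1 on exactly one input, (0,0,1), whose minterm is ¬p·¬q·r. So F is just that conjunction.

F(p, q, r) = (¬p ∧ ¬q) ∧ r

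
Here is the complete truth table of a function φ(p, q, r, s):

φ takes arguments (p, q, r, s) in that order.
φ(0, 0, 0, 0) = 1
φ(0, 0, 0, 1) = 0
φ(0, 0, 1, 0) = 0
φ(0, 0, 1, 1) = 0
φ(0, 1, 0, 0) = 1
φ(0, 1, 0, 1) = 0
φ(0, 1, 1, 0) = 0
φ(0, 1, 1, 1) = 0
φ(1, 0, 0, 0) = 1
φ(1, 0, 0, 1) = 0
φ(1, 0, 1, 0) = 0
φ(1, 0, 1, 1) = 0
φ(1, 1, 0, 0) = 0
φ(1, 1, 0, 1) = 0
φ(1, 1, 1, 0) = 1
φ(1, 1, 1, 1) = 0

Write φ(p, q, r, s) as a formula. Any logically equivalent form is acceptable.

φ(p, q, r, s) = (((((~p & ~q) & ~r) & ~s) | (((~p & q) & ~r) & ~s)) | (((p & ~q) & ~r) & ~s)) | (((p & q) & r) & ~s)

φ=1 on 4 inputs: (0,0,0,0), (0,1,0,0), (1,0,0,0), (1,1,1,0). Reading each as a conjunction of literals (¬p·¬q·¬r·¬s, ¬p·q·¬r·¬s, p·¬q·¬r·¬s, p·q·r·¬s) and taking the OR gives the canonical DNF.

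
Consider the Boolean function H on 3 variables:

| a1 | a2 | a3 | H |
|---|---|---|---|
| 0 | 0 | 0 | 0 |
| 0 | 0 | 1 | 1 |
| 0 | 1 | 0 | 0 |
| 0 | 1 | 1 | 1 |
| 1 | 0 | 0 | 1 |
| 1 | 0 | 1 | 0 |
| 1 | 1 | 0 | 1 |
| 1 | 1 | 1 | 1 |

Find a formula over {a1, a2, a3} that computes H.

The 0-rows are (0,0,0), (0,1,0), (1,0,1). Take each as a conjunction (¬a1·¬a2·¬a3, ¬a1·a2·¬a3, a1·¬a2·a3), form their disjunction, and complement — that gives a formula that is 1 everywhere H is.

H(a1, a2, a3) = ~((((~a1 & ~a2) & ~a3) | ((~a1 & a2) & ~a3)) | ((a1 & ~a2) & a3))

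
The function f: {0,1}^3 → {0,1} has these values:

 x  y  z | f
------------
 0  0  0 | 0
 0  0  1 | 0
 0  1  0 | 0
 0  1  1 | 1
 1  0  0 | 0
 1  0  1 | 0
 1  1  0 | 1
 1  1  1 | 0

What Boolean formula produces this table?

f=1 on 2 inputs: (0,1,1), (1,1,0). Reading each as a conjunction of literals (¬x·y·z, x·y·¬z) and taking the OR gives the canonical DNF.

f(x, y, z) = ((~x & y) & z) | ((x & y) & ~z)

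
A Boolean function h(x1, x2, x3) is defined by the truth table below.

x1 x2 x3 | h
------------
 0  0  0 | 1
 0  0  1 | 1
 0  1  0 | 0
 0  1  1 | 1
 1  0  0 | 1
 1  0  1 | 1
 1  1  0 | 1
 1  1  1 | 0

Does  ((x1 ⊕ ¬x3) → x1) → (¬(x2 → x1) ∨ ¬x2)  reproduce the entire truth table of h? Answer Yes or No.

No

Check the formula against h row by row:
  x1=0, x2=0, x3=0: formula gives 1, h = 1 ✓
  x1=0, x2=0, x3=1: formula gives 1, h = 1 ✓
  x1=0, x2=1, x3=0: formula gives 1, but h = 0 ✗
Since they disagree at (0,1,0), the expression is not a correct formula for h.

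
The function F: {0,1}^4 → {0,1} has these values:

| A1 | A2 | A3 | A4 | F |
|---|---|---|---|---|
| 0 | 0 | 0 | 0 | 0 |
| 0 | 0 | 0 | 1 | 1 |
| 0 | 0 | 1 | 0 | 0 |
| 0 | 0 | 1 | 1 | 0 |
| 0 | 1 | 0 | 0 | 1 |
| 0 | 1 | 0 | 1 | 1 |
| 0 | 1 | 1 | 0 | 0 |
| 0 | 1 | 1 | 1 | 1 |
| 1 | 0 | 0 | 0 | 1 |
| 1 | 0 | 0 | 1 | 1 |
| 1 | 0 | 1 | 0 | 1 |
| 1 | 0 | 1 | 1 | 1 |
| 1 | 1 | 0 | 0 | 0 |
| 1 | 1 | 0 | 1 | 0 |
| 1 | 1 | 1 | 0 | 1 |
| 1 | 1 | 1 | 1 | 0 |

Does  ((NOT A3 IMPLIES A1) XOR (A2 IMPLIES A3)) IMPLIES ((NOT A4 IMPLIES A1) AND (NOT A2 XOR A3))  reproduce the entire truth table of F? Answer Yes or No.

Check the formula against F row by row:
  A1=0, A2=0, A3=0, A4=0: formula gives 0, F = 0 ✓
  A1=0, A2=0, A3=0, A4=1: formula gives 1, F = 1 ✓
  A1=0, A2=0, A3=1, A4=0: formula gives 1, but F = 0 ✗
Row (0,0,1,0) is a counterexample, so the formula is not equivalent to F.

No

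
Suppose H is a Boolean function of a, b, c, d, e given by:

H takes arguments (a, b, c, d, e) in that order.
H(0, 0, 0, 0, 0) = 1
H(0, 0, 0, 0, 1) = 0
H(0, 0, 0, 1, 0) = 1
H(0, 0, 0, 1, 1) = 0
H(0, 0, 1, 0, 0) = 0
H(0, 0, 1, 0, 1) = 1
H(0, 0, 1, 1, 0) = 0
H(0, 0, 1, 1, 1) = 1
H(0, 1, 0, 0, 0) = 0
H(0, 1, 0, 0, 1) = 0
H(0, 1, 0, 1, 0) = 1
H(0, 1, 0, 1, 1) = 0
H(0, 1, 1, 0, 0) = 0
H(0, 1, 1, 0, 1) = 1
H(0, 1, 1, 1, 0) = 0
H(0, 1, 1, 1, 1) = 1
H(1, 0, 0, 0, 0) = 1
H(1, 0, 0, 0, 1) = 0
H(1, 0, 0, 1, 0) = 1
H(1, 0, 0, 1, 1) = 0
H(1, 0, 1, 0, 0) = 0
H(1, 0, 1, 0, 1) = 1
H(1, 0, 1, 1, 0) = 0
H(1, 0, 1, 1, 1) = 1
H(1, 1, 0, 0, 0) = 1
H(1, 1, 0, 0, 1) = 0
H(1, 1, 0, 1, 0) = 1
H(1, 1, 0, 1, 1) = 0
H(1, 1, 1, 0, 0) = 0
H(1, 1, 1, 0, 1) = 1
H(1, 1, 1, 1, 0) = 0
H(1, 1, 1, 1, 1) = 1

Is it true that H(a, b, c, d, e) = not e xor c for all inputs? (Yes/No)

No

Evaluate not e xor c on each row and compare to H:
  a=0, b=0, c=0, d=0, e=0: formula gives 1, H = 1 ✓
  a=0, b=0, c=0, d=0, e=1: formula gives 0, H = 0 ✓
  a=0, b=0, c=0, d=1, e=0: formula gives 1, H = 1 ✓
  a=0, b=0, c=0, d=1, e=1: formula gives 0, H = 0 ✓
  …
  a=0, b=1, c=0, d=0, e=0: formula gives 1, but H = 0 ✗
A single disagreement suffices: at (0,1,0,0,0) they differ, so the formula does not compute H.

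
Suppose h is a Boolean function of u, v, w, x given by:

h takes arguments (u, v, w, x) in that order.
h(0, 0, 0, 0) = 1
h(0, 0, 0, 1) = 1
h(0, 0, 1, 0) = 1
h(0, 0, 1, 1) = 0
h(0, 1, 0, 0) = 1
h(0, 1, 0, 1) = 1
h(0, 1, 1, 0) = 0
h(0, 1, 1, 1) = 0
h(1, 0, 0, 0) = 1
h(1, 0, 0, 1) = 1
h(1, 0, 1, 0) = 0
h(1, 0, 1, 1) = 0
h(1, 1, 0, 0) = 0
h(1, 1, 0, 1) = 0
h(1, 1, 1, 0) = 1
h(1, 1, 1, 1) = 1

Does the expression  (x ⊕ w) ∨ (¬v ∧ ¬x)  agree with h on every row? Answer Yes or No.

Test each input against both h and the formula:
  u=0, v=0, w=0, x=0: formula gives 1, h = 1 ✓
  u=0, v=0, w=0, x=1: formula gives 1, h = 1 ✓
  u=0, v=0, w=1, x=0: formula gives 1, h = 1 ✓
  u=0, v=0, w=1, x=1: formula gives 0, h = 0 ✓
  u=0, v=1, w=0, x=0: formula gives 0, but h = 1 ✗
Since they disagree at (0,1,0,0), the expression is not a correct formula for h.

No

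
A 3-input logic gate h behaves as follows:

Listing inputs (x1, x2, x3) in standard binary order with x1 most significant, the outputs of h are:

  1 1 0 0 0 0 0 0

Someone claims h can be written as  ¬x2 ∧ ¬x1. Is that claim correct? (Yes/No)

Yes

Evaluate ¬x2 ∧ ¬x1 on each row and compare to h:
  x1=0, x2=0, x3=0: formula gives 1, h = 1 ✓
  x1=0, x2=0, x3=1: formula gives 1, h = 1 ✓
  x1=0, x2=1, x3=0: formula gives 0, h = 0 ✓
  x1=0, x2=1, x3=1: formula gives 0, h = 0 ✓
  x1=1, x2=0, x3=0: formula gives 0, h = 0 ✓
  … (the remaining 3 rows also agree.)
Every row agrees, so the formula is equivalent.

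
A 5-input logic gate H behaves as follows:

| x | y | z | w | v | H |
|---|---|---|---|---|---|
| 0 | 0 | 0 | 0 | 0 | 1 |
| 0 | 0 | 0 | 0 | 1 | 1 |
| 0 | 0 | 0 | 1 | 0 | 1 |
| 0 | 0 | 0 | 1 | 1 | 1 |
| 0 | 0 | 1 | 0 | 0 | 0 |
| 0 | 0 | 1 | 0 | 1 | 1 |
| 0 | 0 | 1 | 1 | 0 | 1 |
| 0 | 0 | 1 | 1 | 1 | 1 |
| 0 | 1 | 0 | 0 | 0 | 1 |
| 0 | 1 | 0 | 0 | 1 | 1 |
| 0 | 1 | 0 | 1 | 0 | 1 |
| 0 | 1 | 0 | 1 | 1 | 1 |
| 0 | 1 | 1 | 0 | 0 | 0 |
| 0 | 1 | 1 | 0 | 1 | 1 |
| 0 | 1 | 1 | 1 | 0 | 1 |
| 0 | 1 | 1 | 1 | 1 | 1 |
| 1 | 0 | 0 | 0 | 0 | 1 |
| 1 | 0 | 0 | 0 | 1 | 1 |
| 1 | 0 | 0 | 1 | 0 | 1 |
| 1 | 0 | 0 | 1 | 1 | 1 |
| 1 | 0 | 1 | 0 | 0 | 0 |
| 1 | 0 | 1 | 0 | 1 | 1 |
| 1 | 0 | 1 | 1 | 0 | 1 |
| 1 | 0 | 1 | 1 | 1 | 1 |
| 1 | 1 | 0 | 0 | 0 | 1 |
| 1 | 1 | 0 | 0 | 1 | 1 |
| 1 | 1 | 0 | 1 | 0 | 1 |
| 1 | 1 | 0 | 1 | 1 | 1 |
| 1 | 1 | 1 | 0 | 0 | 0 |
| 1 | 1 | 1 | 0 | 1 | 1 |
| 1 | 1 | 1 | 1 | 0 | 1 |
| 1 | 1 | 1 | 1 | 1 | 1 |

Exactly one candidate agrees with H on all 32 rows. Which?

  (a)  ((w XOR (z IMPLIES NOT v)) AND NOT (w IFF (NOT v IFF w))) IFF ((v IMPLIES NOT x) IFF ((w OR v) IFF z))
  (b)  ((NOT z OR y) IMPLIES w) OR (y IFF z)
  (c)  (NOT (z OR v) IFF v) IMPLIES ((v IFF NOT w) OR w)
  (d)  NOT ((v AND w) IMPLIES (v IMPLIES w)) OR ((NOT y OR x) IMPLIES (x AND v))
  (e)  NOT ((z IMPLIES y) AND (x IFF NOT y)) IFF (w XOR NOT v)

(a) fails at (0,0,0,0,0): the formula yields 0, H is 1.
(b) fails at (0,0,1,0,0): the formula yields 1, H is 0.
(d) fails at (0,0,0,0,0): the formula yields 0, H is 1.
(e) fails at (0,0,0,0,1): the formula yields 0, H is 1.
Only (c) survives; checking it on all 32 rows confirms it matches H.

c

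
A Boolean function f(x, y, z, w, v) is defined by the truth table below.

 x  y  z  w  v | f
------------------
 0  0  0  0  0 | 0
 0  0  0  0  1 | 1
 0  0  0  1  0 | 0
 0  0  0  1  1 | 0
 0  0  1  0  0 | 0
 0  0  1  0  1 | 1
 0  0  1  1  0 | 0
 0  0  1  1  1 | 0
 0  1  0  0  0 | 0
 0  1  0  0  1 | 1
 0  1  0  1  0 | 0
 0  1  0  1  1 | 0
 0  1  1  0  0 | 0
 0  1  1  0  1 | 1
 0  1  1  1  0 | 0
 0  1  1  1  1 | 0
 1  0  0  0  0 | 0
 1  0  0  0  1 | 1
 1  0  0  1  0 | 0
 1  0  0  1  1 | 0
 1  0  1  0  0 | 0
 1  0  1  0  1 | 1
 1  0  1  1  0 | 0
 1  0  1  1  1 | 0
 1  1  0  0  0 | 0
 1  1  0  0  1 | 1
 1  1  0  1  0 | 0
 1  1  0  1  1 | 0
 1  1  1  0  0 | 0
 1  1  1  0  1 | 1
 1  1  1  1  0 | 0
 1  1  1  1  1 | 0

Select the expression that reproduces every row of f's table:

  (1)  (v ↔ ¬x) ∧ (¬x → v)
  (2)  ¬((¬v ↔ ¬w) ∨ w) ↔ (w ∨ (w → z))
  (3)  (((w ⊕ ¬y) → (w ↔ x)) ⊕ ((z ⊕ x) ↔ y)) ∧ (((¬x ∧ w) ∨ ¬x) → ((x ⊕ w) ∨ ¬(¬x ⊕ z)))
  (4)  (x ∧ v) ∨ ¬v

2

(1) fails at (0,0,0,1,1): the formula yields 1, f is 0.
(3) fails at (0,0,0,0,1): the formula yields 0, f is 1.
(4) fails at (0,0,0,0,0): the formula yields 1, f is 0.
That leaves (2). Evaluating it on every row reproduces the table of f exactly.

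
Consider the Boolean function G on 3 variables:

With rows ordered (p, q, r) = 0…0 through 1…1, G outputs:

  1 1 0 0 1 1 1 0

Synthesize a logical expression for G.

The 0-rows are (0,1,0), (0,1,1), (1,1,1). Take each as a conjunction (¬p·q·¬r, ¬p·q·r, p·q·r), form their disjunction, and complement — that gives a formula that is 1 everywhere G is.

G(p, q, r) = NOT ((((NOT p AND q) AND NOT r) OR ((NOT p AND q) AND r)) OR ((p AND q) AND r))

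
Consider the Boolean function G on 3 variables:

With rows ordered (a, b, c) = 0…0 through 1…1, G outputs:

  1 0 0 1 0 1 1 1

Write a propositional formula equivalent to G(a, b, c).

G(a, b, c) = ((((a' · b') · c) + ((a' · b) · c')) + ((a · b') · c'))'

There are just 3 zero rows: (0,0,1), (0,1,0), (1,0,0). Their minterms are ¬a·¬b·c, ¬a·b·¬c, a·¬b·¬c; the OR of those covers precisely the 0-outputs, and negating it yields G.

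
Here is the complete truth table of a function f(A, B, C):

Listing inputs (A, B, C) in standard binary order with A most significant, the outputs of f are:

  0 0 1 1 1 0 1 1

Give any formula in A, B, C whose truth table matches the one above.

f is 0 on only 3 rows — (0,0,0), (0,0,1), (1,0,1). Writing each as a minterm (¬A·¬B·¬C, ¬A·¬B·C, A·¬B·C) and OR-ing them characterizes exactly where f=0, so f is the negation of that disjunction.

f(A, B, C) = ¬((((¬A ∧ ¬B) ∧ ¬C) ∨ ((¬A ∧ ¬B) ∧ C)) ∨ ((A ∧ ¬B) ∧ C))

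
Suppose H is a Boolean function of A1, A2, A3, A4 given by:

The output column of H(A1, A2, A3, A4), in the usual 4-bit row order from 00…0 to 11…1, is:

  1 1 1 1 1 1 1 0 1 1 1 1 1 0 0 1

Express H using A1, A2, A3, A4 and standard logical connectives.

The 0-rows are (0,1,1,1), (1,1,0,1), (1,1,1,0). Take each as a conjunction (¬A1·A2·A3·A4, A1·A2·¬A3·A4, A1·A2·A3·¬A4), form their disjunction, and complement — that gives a formula that is 1 everywhere H is.

H(A1, A2, A3, A4) = ~(((((~A1 & A2) & A3) & A4) | (((A1 & A2) & ~A3) & A4)) | (((A1 & A2) & A3) & ~A4))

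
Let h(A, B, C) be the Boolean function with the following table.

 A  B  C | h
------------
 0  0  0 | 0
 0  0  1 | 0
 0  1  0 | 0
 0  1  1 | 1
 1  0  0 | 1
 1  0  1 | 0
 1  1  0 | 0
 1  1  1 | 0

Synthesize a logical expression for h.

h(A, B, C) = ((not A and B) and C) or ((A and not B) and not C)

Collect the rows where h=1 — (0,1,1), (1,0,0) — and write one minterm per row: ¬A·B·C, A·¬B·¬C. Their union (logical OR) reproduces the table exactly.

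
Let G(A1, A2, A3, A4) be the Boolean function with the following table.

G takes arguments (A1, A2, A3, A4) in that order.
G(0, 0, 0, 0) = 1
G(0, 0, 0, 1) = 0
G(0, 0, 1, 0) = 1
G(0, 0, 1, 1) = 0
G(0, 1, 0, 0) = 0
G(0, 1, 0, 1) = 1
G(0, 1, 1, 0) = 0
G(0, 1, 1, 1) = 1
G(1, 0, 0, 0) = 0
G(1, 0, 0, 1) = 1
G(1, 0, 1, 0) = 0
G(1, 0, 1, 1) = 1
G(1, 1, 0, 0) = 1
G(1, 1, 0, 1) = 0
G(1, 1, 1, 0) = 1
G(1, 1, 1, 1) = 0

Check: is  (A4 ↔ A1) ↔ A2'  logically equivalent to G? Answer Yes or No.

Yes

Evaluate (A4 ↔ A1) ↔ A2' on each row and compare to G:
  A1=0, A2=0, A3=0, A4=0: formula gives 1, G = 1 ✓
  A1=0, A2=0, A3=0, A4=1: formula gives 0, G = 0 ✓
  A1=0, A2=0, A3=1, A4=0: formula gives 1, G = 1 ✓
  A1=0, A2=0, A3=1, A4=1: formula gives 0, G = 0 ✓
  … (the remaining 12 rows also agree.)
All 16 rows match — the expression computes G exactly.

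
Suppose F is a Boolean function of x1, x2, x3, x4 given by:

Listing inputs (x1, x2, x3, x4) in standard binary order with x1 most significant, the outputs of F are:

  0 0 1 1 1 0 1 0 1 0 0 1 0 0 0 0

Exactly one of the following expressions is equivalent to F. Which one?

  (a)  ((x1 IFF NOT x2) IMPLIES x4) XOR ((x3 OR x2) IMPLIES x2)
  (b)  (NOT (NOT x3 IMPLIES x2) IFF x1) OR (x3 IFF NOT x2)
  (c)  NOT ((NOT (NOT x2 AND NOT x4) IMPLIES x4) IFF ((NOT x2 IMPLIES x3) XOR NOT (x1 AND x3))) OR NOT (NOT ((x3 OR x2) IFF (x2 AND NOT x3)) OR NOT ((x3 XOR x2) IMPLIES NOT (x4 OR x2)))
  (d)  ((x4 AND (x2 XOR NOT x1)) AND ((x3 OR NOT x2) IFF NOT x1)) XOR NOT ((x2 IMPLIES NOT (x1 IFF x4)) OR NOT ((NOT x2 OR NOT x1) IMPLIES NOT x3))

a

(b): at (0,1,0,1) it gives 1, but F = 0 — eliminated.
(c): at (0,0,0,0) it gives 1, but F = 0 — eliminated.
(d): at (0,0,0,1) it gives 1, but F = 0 — eliminated.
(a) is the remaining candidate, and it agrees with F on all 16 inputs.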